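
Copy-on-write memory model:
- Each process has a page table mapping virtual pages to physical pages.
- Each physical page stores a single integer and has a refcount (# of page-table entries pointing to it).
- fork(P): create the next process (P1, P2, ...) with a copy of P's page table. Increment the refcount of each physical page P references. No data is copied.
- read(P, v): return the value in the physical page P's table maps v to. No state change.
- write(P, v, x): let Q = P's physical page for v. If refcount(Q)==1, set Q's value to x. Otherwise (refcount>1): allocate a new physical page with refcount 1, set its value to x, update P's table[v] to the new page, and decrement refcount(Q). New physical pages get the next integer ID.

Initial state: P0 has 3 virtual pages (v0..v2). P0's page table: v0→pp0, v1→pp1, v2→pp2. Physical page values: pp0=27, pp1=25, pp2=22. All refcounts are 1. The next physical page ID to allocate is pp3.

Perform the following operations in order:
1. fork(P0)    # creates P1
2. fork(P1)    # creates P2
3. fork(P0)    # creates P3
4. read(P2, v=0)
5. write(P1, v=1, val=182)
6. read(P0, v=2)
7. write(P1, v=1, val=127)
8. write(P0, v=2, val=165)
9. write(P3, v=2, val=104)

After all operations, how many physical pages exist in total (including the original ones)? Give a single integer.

Op 1: fork(P0) -> P1. 3 ppages; refcounts: pp0:2 pp1:2 pp2:2
Op 2: fork(P1) -> P2. 3 ppages; refcounts: pp0:3 pp1:3 pp2:3
Op 3: fork(P0) -> P3. 3 ppages; refcounts: pp0:4 pp1:4 pp2:4
Op 4: read(P2, v0) -> 27. No state change.
Op 5: write(P1, v1, 182). refcount(pp1)=4>1 -> COPY to pp3. 4 ppages; refcounts: pp0:4 pp1:3 pp2:4 pp3:1
Op 6: read(P0, v2) -> 22. No state change.
Op 7: write(P1, v1, 127). refcount(pp3)=1 -> write in place. 4 ppages; refcounts: pp0:4 pp1:3 pp2:4 pp3:1
Op 8: write(P0, v2, 165). refcount(pp2)=4>1 -> COPY to pp4. 5 ppages; refcounts: pp0:4 pp1:3 pp2:3 pp3:1 pp4:1
Op 9: write(P3, v2, 104). refcount(pp2)=3>1 -> COPY to pp5. 6 ppages; refcounts: pp0:4 pp1:3 pp2:2 pp3:1 pp4:1 pp5:1

Answer: 6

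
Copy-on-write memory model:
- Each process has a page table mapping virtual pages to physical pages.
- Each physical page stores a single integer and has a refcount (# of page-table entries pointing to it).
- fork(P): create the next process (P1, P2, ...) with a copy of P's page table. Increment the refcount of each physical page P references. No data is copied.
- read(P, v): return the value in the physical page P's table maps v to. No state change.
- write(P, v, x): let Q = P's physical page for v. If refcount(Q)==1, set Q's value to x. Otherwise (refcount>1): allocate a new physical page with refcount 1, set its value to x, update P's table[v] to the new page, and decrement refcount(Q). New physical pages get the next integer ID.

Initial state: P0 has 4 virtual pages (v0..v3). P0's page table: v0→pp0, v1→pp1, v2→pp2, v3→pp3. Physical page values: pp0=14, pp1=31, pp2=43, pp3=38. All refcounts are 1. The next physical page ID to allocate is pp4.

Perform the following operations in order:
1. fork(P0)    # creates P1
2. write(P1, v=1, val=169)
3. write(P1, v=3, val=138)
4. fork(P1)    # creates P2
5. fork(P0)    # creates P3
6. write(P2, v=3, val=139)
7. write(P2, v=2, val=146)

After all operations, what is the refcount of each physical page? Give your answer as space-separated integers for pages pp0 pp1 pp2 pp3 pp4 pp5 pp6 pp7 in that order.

Op 1: fork(P0) -> P1. 4 ppages; refcounts: pp0:2 pp1:2 pp2:2 pp3:2
Op 2: write(P1, v1, 169). refcount(pp1)=2>1 -> COPY to pp4. 5 ppages; refcounts: pp0:2 pp1:1 pp2:2 pp3:2 pp4:1
Op 3: write(P1, v3, 138). refcount(pp3)=2>1 -> COPY to pp5. 6 ppages; refcounts: pp0:2 pp1:1 pp2:2 pp3:1 pp4:1 pp5:1
Op 4: fork(P1) -> P2. 6 ppages; refcounts: pp0:3 pp1:1 pp2:3 pp3:1 pp4:2 pp5:2
Op 5: fork(P0) -> P3. 6 ppages; refcounts: pp0:4 pp1:2 pp2:4 pp3:2 pp4:2 pp5:2
Op 6: write(P2, v3, 139). refcount(pp5)=2>1 -> COPY to pp6. 7 ppages; refcounts: pp0:4 pp1:2 pp2:4 pp3:2 pp4:2 pp5:1 pp6:1
Op 7: write(P2, v2, 146). refcount(pp2)=4>1 -> COPY to pp7. 8 ppages; refcounts: pp0:4 pp1:2 pp2:3 pp3:2 pp4:2 pp5:1 pp6:1 pp7:1

Answer: 4 2 3 2 2 1 1 1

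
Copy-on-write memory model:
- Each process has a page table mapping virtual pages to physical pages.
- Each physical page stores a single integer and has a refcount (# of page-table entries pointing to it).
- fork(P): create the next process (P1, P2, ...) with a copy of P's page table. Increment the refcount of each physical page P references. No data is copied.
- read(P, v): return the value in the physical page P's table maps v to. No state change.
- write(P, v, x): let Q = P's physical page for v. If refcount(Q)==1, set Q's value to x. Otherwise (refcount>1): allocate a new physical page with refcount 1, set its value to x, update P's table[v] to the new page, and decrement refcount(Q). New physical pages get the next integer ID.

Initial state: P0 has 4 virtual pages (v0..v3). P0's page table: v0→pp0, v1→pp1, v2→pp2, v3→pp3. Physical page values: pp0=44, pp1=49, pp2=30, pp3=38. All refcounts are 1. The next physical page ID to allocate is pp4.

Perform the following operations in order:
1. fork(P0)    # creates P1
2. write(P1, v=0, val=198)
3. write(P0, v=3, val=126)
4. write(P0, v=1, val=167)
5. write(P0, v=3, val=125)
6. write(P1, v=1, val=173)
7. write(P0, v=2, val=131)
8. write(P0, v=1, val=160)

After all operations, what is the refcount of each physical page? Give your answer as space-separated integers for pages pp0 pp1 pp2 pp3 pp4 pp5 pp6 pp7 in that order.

Op 1: fork(P0) -> P1. 4 ppages; refcounts: pp0:2 pp1:2 pp2:2 pp3:2
Op 2: write(P1, v0, 198). refcount(pp0)=2>1 -> COPY to pp4. 5 ppages; refcounts: pp0:1 pp1:2 pp2:2 pp3:2 pp4:1
Op 3: write(P0, v3, 126). refcount(pp3)=2>1 -> COPY to pp5. 6 ppages; refcounts: pp0:1 pp1:2 pp2:2 pp3:1 pp4:1 pp5:1
Op 4: write(P0, v1, 167). refcount(pp1)=2>1 -> COPY to pp6. 7 ppages; refcounts: pp0:1 pp1:1 pp2:2 pp3:1 pp4:1 pp5:1 pp6:1
Op 5: write(P0, v3, 125). refcount(pp5)=1 -> write in place. 7 ppages; refcounts: pp0:1 pp1:1 pp2:2 pp3:1 pp4:1 pp5:1 pp6:1
Op 6: write(P1, v1, 173). refcount(pp1)=1 -> write in place. 7 ppages; refcounts: pp0:1 pp1:1 pp2:2 pp3:1 pp4:1 pp5:1 pp6:1
Op 7: write(P0, v2, 131). refcount(pp2)=2>1 -> COPY to pp7. 8 ppages; refcounts: pp0:1 pp1:1 pp2:1 pp3:1 pp4:1 pp5:1 pp6:1 pp7:1
Op 8: write(P0, v1, 160). refcount(pp6)=1 -> write in place. 8 ppages; refcounts: pp0:1 pp1:1 pp2:1 pp3:1 pp4:1 pp5:1 pp6:1 pp7:1

Answer: 1 1 1 1 1 1 1 1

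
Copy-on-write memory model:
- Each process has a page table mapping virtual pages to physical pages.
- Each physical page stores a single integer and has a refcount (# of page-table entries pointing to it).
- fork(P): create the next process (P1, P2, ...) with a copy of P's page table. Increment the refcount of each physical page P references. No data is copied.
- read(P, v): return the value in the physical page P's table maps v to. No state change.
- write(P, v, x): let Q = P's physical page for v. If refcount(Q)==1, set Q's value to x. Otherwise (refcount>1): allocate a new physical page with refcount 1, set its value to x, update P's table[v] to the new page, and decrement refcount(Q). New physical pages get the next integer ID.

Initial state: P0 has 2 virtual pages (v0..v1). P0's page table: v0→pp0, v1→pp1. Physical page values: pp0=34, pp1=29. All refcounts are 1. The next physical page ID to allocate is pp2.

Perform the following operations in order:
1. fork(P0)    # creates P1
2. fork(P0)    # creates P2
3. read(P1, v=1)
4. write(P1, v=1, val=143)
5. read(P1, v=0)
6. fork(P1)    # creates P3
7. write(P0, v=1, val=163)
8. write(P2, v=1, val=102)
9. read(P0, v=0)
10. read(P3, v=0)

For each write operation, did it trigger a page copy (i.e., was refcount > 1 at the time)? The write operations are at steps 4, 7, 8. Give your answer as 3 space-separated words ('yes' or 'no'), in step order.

Op 1: fork(P0) -> P1. 2 ppages; refcounts: pp0:2 pp1:2
Op 2: fork(P0) -> P2. 2 ppages; refcounts: pp0:3 pp1:3
Op 3: read(P1, v1) -> 29. No state change.
Op 4: write(P1, v1, 143). refcount(pp1)=3>1 -> COPY to pp2. 3 ppages; refcounts: pp0:3 pp1:2 pp2:1
Op 5: read(P1, v0) -> 34. No state change.
Op 6: fork(P1) -> P3. 3 ppages; refcounts: pp0:4 pp1:2 pp2:2
Op 7: write(P0, v1, 163). refcount(pp1)=2>1 -> COPY to pp3. 4 ppages; refcounts: pp0:4 pp1:1 pp2:2 pp3:1
Op 8: write(P2, v1, 102). refcount(pp1)=1 -> write in place. 4 ppages; refcounts: pp0:4 pp1:1 pp2:2 pp3:1
Op 9: read(P0, v0) -> 34. No state change.
Op 10: read(P3, v0) -> 34. No state change.

yes yes no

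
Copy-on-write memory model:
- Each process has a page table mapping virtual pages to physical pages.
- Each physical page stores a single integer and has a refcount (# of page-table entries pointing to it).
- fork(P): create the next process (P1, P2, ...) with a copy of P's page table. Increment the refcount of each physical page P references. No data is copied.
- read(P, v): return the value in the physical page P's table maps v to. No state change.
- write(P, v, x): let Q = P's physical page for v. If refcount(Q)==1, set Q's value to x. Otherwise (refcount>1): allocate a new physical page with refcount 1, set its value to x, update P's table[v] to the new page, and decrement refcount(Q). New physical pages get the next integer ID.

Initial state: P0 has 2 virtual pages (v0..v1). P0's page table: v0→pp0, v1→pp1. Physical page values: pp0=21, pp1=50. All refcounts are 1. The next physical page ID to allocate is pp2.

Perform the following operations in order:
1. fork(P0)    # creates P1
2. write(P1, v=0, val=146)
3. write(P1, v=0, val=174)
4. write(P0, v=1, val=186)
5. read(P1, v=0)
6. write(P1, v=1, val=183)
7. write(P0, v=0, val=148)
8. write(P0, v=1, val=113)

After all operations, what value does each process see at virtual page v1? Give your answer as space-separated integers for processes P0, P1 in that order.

Answer: 113 183

Derivation:
Op 1: fork(P0) -> P1. 2 ppages; refcounts: pp0:2 pp1:2
Op 2: write(P1, v0, 146). refcount(pp0)=2>1 -> COPY to pp2. 3 ppages; refcounts: pp0:1 pp1:2 pp2:1
Op 3: write(P1, v0, 174). refcount(pp2)=1 -> write in place. 3 ppages; refcounts: pp0:1 pp1:2 pp2:1
Op 4: write(P0, v1, 186). refcount(pp1)=2>1 -> COPY to pp3. 4 ppages; refcounts: pp0:1 pp1:1 pp2:1 pp3:1
Op 5: read(P1, v0) -> 174. No state change.
Op 6: write(P1, v1, 183). refcount(pp1)=1 -> write in place. 4 ppages; refcounts: pp0:1 pp1:1 pp2:1 pp3:1
Op 7: write(P0, v0, 148). refcount(pp0)=1 -> write in place. 4 ppages; refcounts: pp0:1 pp1:1 pp2:1 pp3:1
Op 8: write(P0, v1, 113). refcount(pp3)=1 -> write in place. 4 ppages; refcounts: pp0:1 pp1:1 pp2:1 pp3:1
P0: v1 -> pp3 = 113
P1: v1 -> pp1 = 183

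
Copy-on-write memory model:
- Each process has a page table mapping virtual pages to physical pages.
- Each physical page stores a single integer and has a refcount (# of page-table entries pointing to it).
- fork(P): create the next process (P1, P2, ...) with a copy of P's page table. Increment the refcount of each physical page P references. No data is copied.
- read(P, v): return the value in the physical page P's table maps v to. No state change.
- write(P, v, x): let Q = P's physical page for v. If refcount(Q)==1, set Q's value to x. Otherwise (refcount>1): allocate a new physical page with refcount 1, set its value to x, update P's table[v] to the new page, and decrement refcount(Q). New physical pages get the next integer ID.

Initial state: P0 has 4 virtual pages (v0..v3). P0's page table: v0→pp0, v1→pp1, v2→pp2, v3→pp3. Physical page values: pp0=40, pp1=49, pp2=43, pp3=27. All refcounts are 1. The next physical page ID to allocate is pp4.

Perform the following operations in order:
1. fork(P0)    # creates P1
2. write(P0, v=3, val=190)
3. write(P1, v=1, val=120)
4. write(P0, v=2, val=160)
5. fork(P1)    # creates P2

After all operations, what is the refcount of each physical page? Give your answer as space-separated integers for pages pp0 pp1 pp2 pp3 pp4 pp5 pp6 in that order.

Op 1: fork(P0) -> P1. 4 ppages; refcounts: pp0:2 pp1:2 pp2:2 pp3:2
Op 2: write(P0, v3, 190). refcount(pp3)=2>1 -> COPY to pp4. 5 ppages; refcounts: pp0:2 pp1:2 pp2:2 pp3:1 pp4:1
Op 3: write(P1, v1, 120). refcount(pp1)=2>1 -> COPY to pp5. 6 ppages; refcounts: pp0:2 pp1:1 pp2:2 pp3:1 pp4:1 pp5:1
Op 4: write(P0, v2, 160). refcount(pp2)=2>1 -> COPY to pp6. 7 ppages; refcounts: pp0:2 pp1:1 pp2:1 pp3:1 pp4:1 pp5:1 pp6:1
Op 5: fork(P1) -> P2. 7 ppages; refcounts: pp0:3 pp1:1 pp2:2 pp3:2 pp4:1 pp5:2 pp6:1

Answer: 3 1 2 2 1 2 1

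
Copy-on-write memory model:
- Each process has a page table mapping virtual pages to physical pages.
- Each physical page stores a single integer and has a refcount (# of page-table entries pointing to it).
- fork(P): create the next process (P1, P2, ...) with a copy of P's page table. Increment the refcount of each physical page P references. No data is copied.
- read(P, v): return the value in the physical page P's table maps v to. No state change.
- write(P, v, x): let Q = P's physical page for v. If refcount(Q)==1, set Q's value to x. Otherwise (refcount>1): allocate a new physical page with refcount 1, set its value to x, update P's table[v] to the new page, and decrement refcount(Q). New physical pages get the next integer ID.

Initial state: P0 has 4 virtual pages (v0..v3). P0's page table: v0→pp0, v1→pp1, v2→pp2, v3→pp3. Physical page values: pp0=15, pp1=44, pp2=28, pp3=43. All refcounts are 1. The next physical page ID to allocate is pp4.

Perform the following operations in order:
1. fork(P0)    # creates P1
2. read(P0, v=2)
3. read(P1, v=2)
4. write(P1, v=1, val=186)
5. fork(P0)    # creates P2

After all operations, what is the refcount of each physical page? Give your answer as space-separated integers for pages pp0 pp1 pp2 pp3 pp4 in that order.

Op 1: fork(P0) -> P1. 4 ppages; refcounts: pp0:2 pp1:2 pp2:2 pp3:2
Op 2: read(P0, v2) -> 28. No state change.
Op 3: read(P1, v2) -> 28. No state change.
Op 4: write(P1, v1, 186). refcount(pp1)=2>1 -> COPY to pp4. 5 ppages; refcounts: pp0:2 pp1:1 pp2:2 pp3:2 pp4:1
Op 5: fork(P0) -> P2. 5 ppages; refcounts: pp0:3 pp1:2 pp2:3 pp3:3 pp4:1

Answer: 3 2 3 3 1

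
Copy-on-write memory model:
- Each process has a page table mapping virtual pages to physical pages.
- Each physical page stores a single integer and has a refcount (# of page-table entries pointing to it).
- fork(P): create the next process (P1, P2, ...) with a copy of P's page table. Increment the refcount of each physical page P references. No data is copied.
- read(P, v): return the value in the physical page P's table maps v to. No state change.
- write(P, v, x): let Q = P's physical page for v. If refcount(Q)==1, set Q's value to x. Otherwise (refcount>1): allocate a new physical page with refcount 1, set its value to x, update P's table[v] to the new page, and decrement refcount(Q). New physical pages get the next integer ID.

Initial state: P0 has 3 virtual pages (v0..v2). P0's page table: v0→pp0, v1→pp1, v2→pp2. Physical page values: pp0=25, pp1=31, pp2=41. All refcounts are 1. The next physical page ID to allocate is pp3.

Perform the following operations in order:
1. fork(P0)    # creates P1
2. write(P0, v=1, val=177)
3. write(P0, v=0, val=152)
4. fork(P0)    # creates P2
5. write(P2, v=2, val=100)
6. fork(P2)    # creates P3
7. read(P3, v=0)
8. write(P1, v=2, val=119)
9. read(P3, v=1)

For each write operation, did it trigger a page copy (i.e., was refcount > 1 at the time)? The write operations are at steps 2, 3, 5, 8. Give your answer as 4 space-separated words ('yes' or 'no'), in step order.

Op 1: fork(P0) -> P1. 3 ppages; refcounts: pp0:2 pp1:2 pp2:2
Op 2: write(P0, v1, 177). refcount(pp1)=2>1 -> COPY to pp3. 4 ppages; refcounts: pp0:2 pp1:1 pp2:2 pp3:1
Op 3: write(P0, v0, 152). refcount(pp0)=2>1 -> COPY to pp4. 5 ppages; refcounts: pp0:1 pp1:1 pp2:2 pp3:1 pp4:1
Op 4: fork(P0) -> P2. 5 ppages; refcounts: pp0:1 pp1:1 pp2:3 pp3:2 pp4:2
Op 5: write(P2, v2, 100). refcount(pp2)=3>1 -> COPY to pp5. 6 ppages; refcounts: pp0:1 pp1:1 pp2:2 pp3:2 pp4:2 pp5:1
Op 6: fork(P2) -> P3. 6 ppages; refcounts: pp0:1 pp1:1 pp2:2 pp3:3 pp4:3 pp5:2
Op 7: read(P3, v0) -> 152. No state change.
Op 8: write(P1, v2, 119). refcount(pp2)=2>1 -> COPY to pp6. 7 ppages; refcounts: pp0:1 pp1:1 pp2:1 pp3:3 pp4:3 pp5:2 pp6:1
Op 9: read(P3, v1) -> 177. No state change.

yes yes yes yes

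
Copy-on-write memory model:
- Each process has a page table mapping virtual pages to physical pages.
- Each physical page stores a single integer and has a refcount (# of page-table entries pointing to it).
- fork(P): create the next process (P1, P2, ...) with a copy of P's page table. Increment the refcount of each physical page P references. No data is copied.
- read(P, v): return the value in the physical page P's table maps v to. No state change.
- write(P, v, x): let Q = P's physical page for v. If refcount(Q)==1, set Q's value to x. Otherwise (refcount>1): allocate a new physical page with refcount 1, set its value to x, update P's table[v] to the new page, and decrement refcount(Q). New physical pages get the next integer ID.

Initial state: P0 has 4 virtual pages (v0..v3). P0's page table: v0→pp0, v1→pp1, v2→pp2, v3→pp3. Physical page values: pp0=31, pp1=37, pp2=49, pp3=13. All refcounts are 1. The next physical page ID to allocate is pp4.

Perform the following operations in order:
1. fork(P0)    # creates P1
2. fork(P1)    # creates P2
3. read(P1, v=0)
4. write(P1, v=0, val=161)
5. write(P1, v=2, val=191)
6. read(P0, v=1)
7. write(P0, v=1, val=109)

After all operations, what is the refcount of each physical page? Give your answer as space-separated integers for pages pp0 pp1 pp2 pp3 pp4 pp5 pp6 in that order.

Op 1: fork(P0) -> P1. 4 ppages; refcounts: pp0:2 pp1:2 pp2:2 pp3:2
Op 2: fork(P1) -> P2. 4 ppages; refcounts: pp0:3 pp1:3 pp2:3 pp3:3
Op 3: read(P1, v0) -> 31. No state change.
Op 4: write(P1, v0, 161). refcount(pp0)=3>1 -> COPY to pp4. 5 ppages; refcounts: pp0:2 pp1:3 pp2:3 pp3:3 pp4:1
Op 5: write(P1, v2, 191). refcount(pp2)=3>1 -> COPY to pp5. 6 ppages; refcounts: pp0:2 pp1:3 pp2:2 pp3:3 pp4:1 pp5:1
Op 6: read(P0, v1) -> 37. No state change.
Op 7: write(P0, v1, 109). refcount(pp1)=3>1 -> COPY to pp6. 7 ppages; refcounts: pp0:2 pp1:2 pp2:2 pp3:3 pp4:1 pp5:1 pp6:1

Answer: 2 2 2 3 1 1 1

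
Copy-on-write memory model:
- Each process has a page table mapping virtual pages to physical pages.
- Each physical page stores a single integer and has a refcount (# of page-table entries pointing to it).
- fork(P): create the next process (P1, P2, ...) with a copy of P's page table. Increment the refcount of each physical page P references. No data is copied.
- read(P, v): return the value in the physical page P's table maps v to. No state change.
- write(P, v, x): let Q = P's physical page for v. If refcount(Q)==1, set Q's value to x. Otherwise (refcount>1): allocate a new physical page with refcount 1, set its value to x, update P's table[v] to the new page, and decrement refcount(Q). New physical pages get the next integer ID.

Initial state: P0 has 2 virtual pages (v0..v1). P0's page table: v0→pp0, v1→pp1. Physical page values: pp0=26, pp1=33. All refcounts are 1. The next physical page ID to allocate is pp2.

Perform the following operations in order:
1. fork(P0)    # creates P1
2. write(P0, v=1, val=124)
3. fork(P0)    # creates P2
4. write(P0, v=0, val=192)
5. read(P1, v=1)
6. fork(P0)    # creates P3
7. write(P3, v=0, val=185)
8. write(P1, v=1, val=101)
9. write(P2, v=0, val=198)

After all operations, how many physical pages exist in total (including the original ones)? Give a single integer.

Answer: 6

Derivation:
Op 1: fork(P0) -> P1. 2 ppages; refcounts: pp0:2 pp1:2
Op 2: write(P0, v1, 124). refcount(pp1)=2>1 -> COPY to pp2. 3 ppages; refcounts: pp0:2 pp1:1 pp2:1
Op 3: fork(P0) -> P2. 3 ppages; refcounts: pp0:3 pp1:1 pp2:2
Op 4: write(P0, v0, 192). refcount(pp0)=3>1 -> COPY to pp3. 4 ppages; refcounts: pp0:2 pp1:1 pp2:2 pp3:1
Op 5: read(P1, v1) -> 33. No state change.
Op 6: fork(P0) -> P3. 4 ppages; refcounts: pp0:2 pp1:1 pp2:3 pp3:2
Op 7: write(P3, v0, 185). refcount(pp3)=2>1 -> COPY to pp4. 5 ppages; refcounts: pp0:2 pp1:1 pp2:3 pp3:1 pp4:1
Op 8: write(P1, v1, 101). refcount(pp1)=1 -> write in place. 5 ppages; refcounts: pp0:2 pp1:1 pp2:3 pp3:1 pp4:1
Op 9: write(P2, v0, 198). refcount(pp0)=2>1 -> COPY to pp5. 6 ppages; refcounts: pp0:1 pp1:1 pp2:3 pp3:1 pp4:1 pp5:1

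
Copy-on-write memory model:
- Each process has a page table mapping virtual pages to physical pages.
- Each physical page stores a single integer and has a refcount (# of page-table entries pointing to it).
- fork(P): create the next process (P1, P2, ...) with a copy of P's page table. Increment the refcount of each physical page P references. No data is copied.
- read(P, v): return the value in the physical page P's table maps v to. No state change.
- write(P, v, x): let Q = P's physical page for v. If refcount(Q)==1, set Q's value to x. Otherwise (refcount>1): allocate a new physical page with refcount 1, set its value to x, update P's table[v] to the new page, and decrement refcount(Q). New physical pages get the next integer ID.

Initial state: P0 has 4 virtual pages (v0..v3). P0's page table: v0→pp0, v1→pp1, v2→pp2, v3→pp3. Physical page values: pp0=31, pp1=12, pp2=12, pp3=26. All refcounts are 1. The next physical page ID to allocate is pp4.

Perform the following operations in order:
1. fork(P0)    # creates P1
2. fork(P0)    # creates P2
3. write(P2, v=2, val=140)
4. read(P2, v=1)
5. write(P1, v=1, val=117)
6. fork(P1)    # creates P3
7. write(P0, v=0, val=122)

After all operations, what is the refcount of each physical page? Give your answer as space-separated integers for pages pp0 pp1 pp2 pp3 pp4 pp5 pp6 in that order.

Answer: 3 2 3 4 1 2 1

Derivation:
Op 1: fork(P0) -> P1. 4 ppages; refcounts: pp0:2 pp1:2 pp2:2 pp3:2
Op 2: fork(P0) -> P2. 4 ppages; refcounts: pp0:3 pp1:3 pp2:3 pp3:3
Op 3: write(P2, v2, 140). refcount(pp2)=3>1 -> COPY to pp4. 5 ppages; refcounts: pp0:3 pp1:3 pp2:2 pp3:3 pp4:1
Op 4: read(P2, v1) -> 12. No state change.
Op 5: write(P1, v1, 117). refcount(pp1)=3>1 -> COPY to pp5. 6 ppages; refcounts: pp0:3 pp1:2 pp2:2 pp3:3 pp4:1 pp5:1
Op 6: fork(P1) -> P3. 6 ppages; refcounts: pp0:4 pp1:2 pp2:3 pp3:4 pp4:1 pp5:2
Op 7: write(P0, v0, 122). refcount(pp0)=4>1 -> COPY to pp6. 7 ppages; refcounts: pp0:3 pp1:2 pp2:3 pp3:4 pp4:1 pp5:2 pp6:1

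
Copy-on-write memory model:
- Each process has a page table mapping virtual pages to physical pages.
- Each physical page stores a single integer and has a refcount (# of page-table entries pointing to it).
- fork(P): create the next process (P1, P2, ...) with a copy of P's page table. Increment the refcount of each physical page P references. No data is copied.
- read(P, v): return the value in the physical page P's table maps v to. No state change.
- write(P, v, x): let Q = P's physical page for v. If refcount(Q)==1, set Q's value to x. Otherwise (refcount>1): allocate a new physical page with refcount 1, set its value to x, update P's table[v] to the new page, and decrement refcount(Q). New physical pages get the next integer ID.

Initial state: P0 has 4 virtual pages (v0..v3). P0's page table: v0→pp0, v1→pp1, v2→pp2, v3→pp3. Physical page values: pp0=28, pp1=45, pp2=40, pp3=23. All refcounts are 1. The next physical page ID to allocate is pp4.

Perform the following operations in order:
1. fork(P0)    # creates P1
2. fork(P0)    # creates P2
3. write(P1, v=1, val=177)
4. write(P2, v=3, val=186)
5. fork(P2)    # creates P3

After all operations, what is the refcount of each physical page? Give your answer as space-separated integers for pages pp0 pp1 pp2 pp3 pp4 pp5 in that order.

Op 1: fork(P0) -> P1. 4 ppages; refcounts: pp0:2 pp1:2 pp2:2 pp3:2
Op 2: fork(P0) -> P2. 4 ppages; refcounts: pp0:3 pp1:3 pp2:3 pp3:3
Op 3: write(P1, v1, 177). refcount(pp1)=3>1 -> COPY to pp4. 5 ppages; refcounts: pp0:3 pp1:2 pp2:3 pp3:3 pp4:1
Op 4: write(P2, v3, 186). refcount(pp3)=3>1 -> COPY to pp5. 6 ppages; refcounts: pp0:3 pp1:2 pp2:3 pp3:2 pp4:1 pp5:1
Op 5: fork(P2) -> P3. 6 ppages; refcounts: pp0:4 pp1:3 pp2:4 pp3:2 pp4:1 pp5:2

Answer: 4 3 4 2 1 2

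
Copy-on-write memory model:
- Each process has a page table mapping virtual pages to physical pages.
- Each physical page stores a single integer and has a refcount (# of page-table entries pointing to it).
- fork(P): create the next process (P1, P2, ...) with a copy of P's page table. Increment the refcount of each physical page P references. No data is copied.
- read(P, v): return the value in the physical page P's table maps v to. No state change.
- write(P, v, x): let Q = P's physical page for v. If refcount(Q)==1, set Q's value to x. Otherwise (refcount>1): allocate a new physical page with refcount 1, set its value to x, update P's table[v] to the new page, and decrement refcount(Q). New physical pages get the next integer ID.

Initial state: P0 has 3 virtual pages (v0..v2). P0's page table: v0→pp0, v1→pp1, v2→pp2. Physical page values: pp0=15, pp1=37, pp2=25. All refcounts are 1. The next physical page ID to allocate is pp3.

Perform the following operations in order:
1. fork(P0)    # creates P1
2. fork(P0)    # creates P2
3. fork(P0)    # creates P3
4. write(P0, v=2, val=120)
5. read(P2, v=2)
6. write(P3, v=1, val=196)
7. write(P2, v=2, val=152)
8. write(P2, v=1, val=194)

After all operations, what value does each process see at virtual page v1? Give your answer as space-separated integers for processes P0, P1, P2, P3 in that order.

Answer: 37 37 194 196

Derivation:
Op 1: fork(P0) -> P1. 3 ppages; refcounts: pp0:2 pp1:2 pp2:2
Op 2: fork(P0) -> P2. 3 ppages; refcounts: pp0:3 pp1:3 pp2:3
Op 3: fork(P0) -> P3. 3 ppages; refcounts: pp0:4 pp1:4 pp2:4
Op 4: write(P0, v2, 120). refcount(pp2)=4>1 -> COPY to pp3. 4 ppages; refcounts: pp0:4 pp1:4 pp2:3 pp3:1
Op 5: read(P2, v2) -> 25. No state change.
Op 6: write(P3, v1, 196). refcount(pp1)=4>1 -> COPY to pp4. 5 ppages; refcounts: pp0:4 pp1:3 pp2:3 pp3:1 pp4:1
Op 7: write(P2, v2, 152). refcount(pp2)=3>1 -> COPY to pp5. 6 ppages; refcounts: pp0:4 pp1:3 pp2:2 pp3:1 pp4:1 pp5:1
Op 8: write(P2, v1, 194). refcount(pp1)=3>1 -> COPY to pp6. 7 ppages; refcounts: pp0:4 pp1:2 pp2:2 pp3:1 pp4:1 pp5:1 pp6:1
P0: v1 -> pp1 = 37
P1: v1 -> pp1 = 37
P2: v1 -> pp6 = 194
P3: v1 -> pp4 = 196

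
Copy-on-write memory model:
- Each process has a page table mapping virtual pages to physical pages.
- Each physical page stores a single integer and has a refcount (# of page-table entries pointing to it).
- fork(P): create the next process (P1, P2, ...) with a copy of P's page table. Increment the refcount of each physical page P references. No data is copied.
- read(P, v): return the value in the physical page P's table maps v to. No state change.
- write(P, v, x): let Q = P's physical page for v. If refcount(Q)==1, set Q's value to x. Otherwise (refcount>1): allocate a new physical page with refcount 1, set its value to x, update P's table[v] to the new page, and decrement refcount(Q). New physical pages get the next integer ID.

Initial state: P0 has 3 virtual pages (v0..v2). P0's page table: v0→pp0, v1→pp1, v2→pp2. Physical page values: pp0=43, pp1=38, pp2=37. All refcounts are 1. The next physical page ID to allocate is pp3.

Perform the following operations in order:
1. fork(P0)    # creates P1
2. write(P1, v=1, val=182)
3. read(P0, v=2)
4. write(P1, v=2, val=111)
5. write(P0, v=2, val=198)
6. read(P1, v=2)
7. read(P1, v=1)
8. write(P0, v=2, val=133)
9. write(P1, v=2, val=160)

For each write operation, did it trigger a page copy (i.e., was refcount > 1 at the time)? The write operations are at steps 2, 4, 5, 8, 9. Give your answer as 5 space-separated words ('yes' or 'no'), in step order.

Op 1: fork(P0) -> P1. 3 ppages; refcounts: pp0:2 pp1:2 pp2:2
Op 2: write(P1, v1, 182). refcount(pp1)=2>1 -> COPY to pp3. 4 ppages; refcounts: pp0:2 pp1:1 pp2:2 pp3:1
Op 3: read(P0, v2) -> 37. No state change.
Op 4: write(P1, v2, 111). refcount(pp2)=2>1 -> COPY to pp4. 5 ppages; refcounts: pp0:2 pp1:1 pp2:1 pp3:1 pp4:1
Op 5: write(P0, v2, 198). refcount(pp2)=1 -> write in place. 5 ppages; refcounts: pp0:2 pp1:1 pp2:1 pp3:1 pp4:1
Op 6: read(P1, v2) -> 111. No state change.
Op 7: read(P1, v1) -> 182. No state change.
Op 8: write(P0, v2, 133). refcount(pp2)=1 -> write in place. 5 ppages; refcounts: pp0:2 pp1:1 pp2:1 pp3:1 pp4:1
Op 9: write(P1, v2, 160). refcount(pp4)=1 -> write in place. 5 ppages; refcounts: pp0:2 pp1:1 pp2:1 pp3:1 pp4:1

yes yes no no no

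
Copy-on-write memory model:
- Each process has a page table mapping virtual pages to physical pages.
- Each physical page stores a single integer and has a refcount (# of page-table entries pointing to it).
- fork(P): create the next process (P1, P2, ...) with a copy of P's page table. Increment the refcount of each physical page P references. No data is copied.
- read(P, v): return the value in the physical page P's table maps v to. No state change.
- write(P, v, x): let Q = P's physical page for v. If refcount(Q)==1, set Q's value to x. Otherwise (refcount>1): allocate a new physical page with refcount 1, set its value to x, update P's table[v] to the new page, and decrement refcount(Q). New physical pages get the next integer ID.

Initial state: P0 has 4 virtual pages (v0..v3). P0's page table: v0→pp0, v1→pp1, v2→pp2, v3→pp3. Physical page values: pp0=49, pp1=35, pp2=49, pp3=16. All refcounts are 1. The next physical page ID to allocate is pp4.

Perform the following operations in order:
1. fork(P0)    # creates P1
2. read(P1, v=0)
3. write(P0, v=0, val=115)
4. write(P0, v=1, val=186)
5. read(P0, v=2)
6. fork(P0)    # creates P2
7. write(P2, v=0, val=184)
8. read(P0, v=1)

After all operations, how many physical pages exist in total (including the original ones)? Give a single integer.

Answer: 7

Derivation:
Op 1: fork(P0) -> P1. 4 ppages; refcounts: pp0:2 pp1:2 pp2:2 pp3:2
Op 2: read(P1, v0) -> 49. No state change.
Op 3: write(P0, v0, 115). refcount(pp0)=2>1 -> COPY to pp4. 5 ppages; refcounts: pp0:1 pp1:2 pp2:2 pp3:2 pp4:1
Op 4: write(P0, v1, 186). refcount(pp1)=2>1 -> COPY to pp5. 6 ppages; refcounts: pp0:1 pp1:1 pp2:2 pp3:2 pp4:1 pp5:1
Op 5: read(P0, v2) -> 49. No state change.
Op 6: fork(P0) -> P2. 6 ppages; refcounts: pp0:1 pp1:1 pp2:3 pp3:3 pp4:2 pp5:2
Op 7: write(P2, v0, 184). refcount(pp4)=2>1 -> COPY to pp6. 7 ppages; refcounts: pp0:1 pp1:1 pp2:3 pp3:3 pp4:1 pp5:2 pp6:1
Op 8: read(P0, v1) -> 186. No state change.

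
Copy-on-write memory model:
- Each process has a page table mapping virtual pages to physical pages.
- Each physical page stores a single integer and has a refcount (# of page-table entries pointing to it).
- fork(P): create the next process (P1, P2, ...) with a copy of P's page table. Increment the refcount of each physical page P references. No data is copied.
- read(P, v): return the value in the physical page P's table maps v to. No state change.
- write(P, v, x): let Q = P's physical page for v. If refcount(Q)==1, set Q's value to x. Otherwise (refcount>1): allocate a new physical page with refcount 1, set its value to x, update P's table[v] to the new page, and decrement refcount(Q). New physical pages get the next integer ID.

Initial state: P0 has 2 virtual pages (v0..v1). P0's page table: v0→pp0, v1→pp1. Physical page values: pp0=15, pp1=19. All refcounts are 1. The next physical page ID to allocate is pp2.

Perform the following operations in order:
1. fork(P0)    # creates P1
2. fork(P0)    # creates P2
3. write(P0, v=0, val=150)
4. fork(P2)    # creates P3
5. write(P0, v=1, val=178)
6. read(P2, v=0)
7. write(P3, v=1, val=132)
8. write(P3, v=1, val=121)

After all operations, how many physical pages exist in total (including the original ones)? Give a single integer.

Op 1: fork(P0) -> P1. 2 ppages; refcounts: pp0:2 pp1:2
Op 2: fork(P0) -> P2. 2 ppages; refcounts: pp0:3 pp1:3
Op 3: write(P0, v0, 150). refcount(pp0)=3>1 -> COPY to pp2. 3 ppages; refcounts: pp0:2 pp1:3 pp2:1
Op 4: fork(P2) -> P3. 3 ppages; refcounts: pp0:3 pp1:4 pp2:1
Op 5: write(P0, v1, 178). refcount(pp1)=4>1 -> COPY to pp3. 4 ppages; refcounts: pp0:3 pp1:3 pp2:1 pp3:1
Op 6: read(P2, v0) -> 15. No state change.
Op 7: write(P3, v1, 132). refcount(pp1)=3>1 -> COPY to pp4. 5 ppages; refcounts: pp0:3 pp1:2 pp2:1 pp3:1 pp4:1
Op 8: write(P3, v1, 121). refcount(pp4)=1 -> write in place. 5 ppages; refcounts: pp0:3 pp1:2 pp2:1 pp3:1 pp4:1

Answer: 5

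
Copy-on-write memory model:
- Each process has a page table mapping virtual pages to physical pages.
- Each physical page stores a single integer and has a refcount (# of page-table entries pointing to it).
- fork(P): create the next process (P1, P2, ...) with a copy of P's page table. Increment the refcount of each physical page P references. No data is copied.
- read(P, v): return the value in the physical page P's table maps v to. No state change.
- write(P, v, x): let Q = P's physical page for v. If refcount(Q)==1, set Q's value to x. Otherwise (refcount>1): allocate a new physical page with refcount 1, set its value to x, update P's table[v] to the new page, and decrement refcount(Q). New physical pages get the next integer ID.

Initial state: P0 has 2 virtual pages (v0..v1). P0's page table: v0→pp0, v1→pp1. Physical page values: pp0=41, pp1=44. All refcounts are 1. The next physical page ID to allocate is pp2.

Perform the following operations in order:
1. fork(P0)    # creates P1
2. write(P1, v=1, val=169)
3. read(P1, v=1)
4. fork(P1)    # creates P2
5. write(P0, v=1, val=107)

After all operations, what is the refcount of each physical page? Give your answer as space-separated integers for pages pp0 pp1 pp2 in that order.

Answer: 3 1 2

Derivation:
Op 1: fork(P0) -> P1. 2 ppages; refcounts: pp0:2 pp1:2
Op 2: write(P1, v1, 169). refcount(pp1)=2>1 -> COPY to pp2. 3 ppages; refcounts: pp0:2 pp1:1 pp2:1
Op 3: read(P1, v1) -> 169. No state change.
Op 4: fork(P1) -> P2. 3 ppages; refcounts: pp0:3 pp1:1 pp2:2
Op 5: write(P0, v1, 107). refcount(pp1)=1 -> write in place. 3 ppages; refcounts: pp0:3 pp1:1 pp2:2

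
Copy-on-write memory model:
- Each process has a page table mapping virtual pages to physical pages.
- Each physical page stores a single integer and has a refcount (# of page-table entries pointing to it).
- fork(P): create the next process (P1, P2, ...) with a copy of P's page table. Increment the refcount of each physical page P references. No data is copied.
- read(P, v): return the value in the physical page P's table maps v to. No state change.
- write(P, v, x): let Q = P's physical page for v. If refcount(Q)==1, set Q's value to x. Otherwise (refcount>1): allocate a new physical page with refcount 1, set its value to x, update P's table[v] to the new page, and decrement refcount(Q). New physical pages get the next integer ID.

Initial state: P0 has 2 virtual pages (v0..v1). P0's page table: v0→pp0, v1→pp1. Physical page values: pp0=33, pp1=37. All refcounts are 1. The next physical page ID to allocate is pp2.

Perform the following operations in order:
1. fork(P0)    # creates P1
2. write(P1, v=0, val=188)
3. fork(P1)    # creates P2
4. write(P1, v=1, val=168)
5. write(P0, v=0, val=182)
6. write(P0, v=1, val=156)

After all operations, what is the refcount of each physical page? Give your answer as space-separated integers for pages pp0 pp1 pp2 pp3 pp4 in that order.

Answer: 1 1 2 1 1

Derivation:
Op 1: fork(P0) -> P1. 2 ppages; refcounts: pp0:2 pp1:2
Op 2: write(P1, v0, 188). refcount(pp0)=2>1 -> COPY to pp2. 3 ppages; refcounts: pp0:1 pp1:2 pp2:1
Op 3: fork(P1) -> P2. 3 ppages; refcounts: pp0:1 pp1:3 pp2:2
Op 4: write(P1, v1, 168). refcount(pp1)=3>1 -> COPY to pp3. 4 ppages; refcounts: pp0:1 pp1:2 pp2:2 pp3:1
Op 5: write(P0, v0, 182). refcount(pp0)=1 -> write in place. 4 ppages; refcounts: pp0:1 pp1:2 pp2:2 pp3:1
Op 6: write(P0, v1, 156). refcount(pp1)=2>1 -> COPY to pp4. 5 ppages; refcounts: pp0:1 pp1:1 pp2:2 pp3:1 pp4:1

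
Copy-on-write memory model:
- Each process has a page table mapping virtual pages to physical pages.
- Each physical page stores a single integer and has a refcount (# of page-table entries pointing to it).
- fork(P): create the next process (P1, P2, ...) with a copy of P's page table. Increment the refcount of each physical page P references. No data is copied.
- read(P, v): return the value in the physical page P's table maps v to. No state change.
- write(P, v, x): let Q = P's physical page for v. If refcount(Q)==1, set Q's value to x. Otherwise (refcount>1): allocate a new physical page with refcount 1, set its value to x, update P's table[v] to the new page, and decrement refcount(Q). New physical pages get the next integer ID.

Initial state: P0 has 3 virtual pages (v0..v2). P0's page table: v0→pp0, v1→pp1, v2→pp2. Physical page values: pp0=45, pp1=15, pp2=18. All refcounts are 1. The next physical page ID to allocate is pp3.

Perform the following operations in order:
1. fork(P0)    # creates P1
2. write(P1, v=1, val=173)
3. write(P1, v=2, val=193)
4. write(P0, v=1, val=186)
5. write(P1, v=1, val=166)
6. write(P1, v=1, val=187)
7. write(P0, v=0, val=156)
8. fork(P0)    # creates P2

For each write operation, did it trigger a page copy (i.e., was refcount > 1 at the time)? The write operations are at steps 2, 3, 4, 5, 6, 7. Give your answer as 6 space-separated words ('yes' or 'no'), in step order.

Op 1: fork(P0) -> P1. 3 ppages; refcounts: pp0:2 pp1:2 pp2:2
Op 2: write(P1, v1, 173). refcount(pp1)=2>1 -> COPY to pp3. 4 ppages; refcounts: pp0:2 pp1:1 pp2:2 pp3:1
Op 3: write(P1, v2, 193). refcount(pp2)=2>1 -> COPY to pp4. 5 ppages; refcounts: pp0:2 pp1:1 pp2:1 pp3:1 pp4:1
Op 4: write(P0, v1, 186). refcount(pp1)=1 -> write in place. 5 ppages; refcounts: pp0:2 pp1:1 pp2:1 pp3:1 pp4:1
Op 5: write(P1, v1, 166). refcount(pp3)=1 -> write in place. 5 ppages; refcounts: pp0:2 pp1:1 pp2:1 pp3:1 pp4:1
Op 6: write(P1, v1, 187). refcount(pp3)=1 -> write in place. 5 ppages; refcounts: pp0:2 pp1:1 pp2:1 pp3:1 pp4:1
Op 7: write(P0, v0, 156). refcount(pp0)=2>1 -> COPY to pp5. 6 ppages; refcounts: pp0:1 pp1:1 pp2:1 pp3:1 pp4:1 pp5:1
Op 8: fork(P0) -> P2. 6 ppages; refcounts: pp0:1 pp1:2 pp2:2 pp3:1 pp4:1 pp5:2

yes yes no no no yes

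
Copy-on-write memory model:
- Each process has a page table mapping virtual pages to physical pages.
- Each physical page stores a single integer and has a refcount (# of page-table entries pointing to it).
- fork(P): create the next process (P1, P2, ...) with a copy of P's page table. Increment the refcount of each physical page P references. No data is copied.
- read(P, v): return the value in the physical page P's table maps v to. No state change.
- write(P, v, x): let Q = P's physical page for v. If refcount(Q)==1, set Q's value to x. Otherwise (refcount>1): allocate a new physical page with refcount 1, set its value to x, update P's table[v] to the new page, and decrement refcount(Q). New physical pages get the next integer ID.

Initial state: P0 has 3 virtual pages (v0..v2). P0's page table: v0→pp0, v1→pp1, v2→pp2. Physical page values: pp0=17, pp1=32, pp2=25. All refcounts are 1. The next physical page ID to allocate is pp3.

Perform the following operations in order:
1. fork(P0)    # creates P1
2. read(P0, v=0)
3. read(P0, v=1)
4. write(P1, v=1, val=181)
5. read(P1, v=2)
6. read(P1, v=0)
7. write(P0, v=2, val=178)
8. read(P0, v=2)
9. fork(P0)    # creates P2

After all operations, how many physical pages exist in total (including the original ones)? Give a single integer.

Answer: 5

Derivation:
Op 1: fork(P0) -> P1. 3 ppages; refcounts: pp0:2 pp1:2 pp2:2
Op 2: read(P0, v0) -> 17. No state change.
Op 3: read(P0, v1) -> 32. No state change.
Op 4: write(P1, v1, 181). refcount(pp1)=2>1 -> COPY to pp3. 4 ppages; refcounts: pp0:2 pp1:1 pp2:2 pp3:1
Op 5: read(P1, v2) -> 25. No state change.
Op 6: read(P1, v0) -> 17. No state change.
Op 7: write(P0, v2, 178). refcount(pp2)=2>1 -> COPY to pp4. 5 ppages; refcounts: pp0:2 pp1:1 pp2:1 pp3:1 pp4:1
Op 8: read(P0, v2) -> 178. No state change.
Op 9: fork(P0) -> P2. 5 ppages; refcounts: pp0:3 pp1:2 pp2:1 pp3:1 pp4:2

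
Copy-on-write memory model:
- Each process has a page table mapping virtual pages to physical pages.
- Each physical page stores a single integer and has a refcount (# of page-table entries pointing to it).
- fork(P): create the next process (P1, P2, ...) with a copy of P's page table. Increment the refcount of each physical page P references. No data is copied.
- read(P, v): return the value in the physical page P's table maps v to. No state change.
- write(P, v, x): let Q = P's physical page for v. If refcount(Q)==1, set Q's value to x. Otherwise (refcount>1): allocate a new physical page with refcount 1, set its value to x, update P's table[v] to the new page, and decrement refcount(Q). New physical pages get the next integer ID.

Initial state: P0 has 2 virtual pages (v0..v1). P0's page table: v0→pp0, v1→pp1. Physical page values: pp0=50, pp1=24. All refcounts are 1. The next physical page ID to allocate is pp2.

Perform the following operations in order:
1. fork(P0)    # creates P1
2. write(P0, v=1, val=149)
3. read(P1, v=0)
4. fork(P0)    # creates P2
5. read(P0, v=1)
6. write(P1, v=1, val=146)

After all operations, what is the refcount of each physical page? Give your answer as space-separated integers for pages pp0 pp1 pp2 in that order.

Op 1: fork(P0) -> P1. 2 ppages; refcounts: pp0:2 pp1:2
Op 2: write(P0, v1, 149). refcount(pp1)=2>1 -> COPY to pp2. 3 ppages; refcounts: pp0:2 pp1:1 pp2:1
Op 3: read(P1, v0) -> 50. No state change.
Op 4: fork(P0) -> P2. 3 ppages; refcounts: pp0:3 pp1:1 pp2:2
Op 5: read(P0, v1) -> 149. No state change.
Op 6: write(P1, v1, 146). refcount(pp1)=1 -> write in place. 3 ppages; refcounts: pp0:3 pp1:1 pp2:2

Answer: 3 1 2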